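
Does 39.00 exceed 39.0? No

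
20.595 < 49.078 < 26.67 False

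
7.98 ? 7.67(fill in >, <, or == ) >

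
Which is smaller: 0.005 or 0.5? 0.005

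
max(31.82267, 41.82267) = 41.82267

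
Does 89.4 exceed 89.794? No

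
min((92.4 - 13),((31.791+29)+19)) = 79.4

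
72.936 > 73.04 False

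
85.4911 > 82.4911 True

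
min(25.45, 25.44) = 25.44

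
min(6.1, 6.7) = 6.1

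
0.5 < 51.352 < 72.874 True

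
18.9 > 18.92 False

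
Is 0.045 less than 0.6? Yes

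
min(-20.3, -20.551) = -20.551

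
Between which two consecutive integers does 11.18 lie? 11 and 12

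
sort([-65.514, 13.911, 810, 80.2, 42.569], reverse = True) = [810, 80.2, 42.569, 13.911, -65.514]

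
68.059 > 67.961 True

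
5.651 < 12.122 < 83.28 True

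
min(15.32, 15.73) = 15.32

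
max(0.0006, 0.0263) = 0.0263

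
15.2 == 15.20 True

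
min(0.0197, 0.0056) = 0.0056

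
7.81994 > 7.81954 True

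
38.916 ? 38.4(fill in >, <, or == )>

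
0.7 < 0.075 False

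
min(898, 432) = 432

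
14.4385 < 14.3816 False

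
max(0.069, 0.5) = 0.5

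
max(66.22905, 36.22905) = 66.22905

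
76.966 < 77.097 True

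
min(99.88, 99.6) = 99.6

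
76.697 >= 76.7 False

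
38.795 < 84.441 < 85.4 True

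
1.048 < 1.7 True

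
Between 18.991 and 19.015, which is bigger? 19.015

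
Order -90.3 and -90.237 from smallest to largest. -90.3, -90.237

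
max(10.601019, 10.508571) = 10.601019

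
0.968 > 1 False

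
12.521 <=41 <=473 True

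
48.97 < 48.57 False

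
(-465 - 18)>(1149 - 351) False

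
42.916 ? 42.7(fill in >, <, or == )>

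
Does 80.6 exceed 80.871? No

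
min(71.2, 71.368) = 71.2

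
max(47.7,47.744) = 47.744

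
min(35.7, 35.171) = 35.171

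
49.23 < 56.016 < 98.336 True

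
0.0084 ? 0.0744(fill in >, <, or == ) <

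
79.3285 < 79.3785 True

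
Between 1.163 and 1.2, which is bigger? 1.2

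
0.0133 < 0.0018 False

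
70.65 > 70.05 True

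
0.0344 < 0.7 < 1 True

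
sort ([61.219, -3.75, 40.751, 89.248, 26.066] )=[-3.75, 26.066, 40.751, 61.219, 89.248]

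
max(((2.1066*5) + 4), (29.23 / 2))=14.615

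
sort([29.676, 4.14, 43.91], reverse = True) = [43.91, 29.676, 4.14]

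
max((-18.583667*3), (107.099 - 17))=90.099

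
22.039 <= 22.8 True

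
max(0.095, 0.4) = 0.4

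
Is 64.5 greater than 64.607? No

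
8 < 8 False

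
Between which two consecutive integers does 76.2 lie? 76 and 77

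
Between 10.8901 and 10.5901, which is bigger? 10.8901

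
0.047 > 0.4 False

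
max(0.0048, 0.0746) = 0.0746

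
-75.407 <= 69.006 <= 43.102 False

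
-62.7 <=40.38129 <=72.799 True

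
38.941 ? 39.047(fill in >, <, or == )<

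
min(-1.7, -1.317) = -1.7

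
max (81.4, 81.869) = 81.869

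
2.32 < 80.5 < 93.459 True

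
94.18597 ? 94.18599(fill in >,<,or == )<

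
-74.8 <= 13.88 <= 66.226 True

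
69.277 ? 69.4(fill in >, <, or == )<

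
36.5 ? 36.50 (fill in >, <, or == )==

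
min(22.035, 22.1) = 22.035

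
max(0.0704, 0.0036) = 0.0704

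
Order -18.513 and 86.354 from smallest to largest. -18.513, 86.354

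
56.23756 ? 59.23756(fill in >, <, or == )<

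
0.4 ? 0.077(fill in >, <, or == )>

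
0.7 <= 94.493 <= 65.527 False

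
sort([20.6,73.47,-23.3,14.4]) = [-23.3,14.4,20.6,73.47]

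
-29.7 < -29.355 True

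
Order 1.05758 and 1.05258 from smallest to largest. 1.05258, 1.05758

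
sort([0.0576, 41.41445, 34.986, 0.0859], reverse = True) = [41.41445, 34.986, 0.0859, 0.0576]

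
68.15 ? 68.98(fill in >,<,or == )<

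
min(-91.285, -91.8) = -91.8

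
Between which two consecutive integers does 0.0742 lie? 0 and 1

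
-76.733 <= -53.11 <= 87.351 True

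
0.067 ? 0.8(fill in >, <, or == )<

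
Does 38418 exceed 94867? No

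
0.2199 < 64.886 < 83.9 True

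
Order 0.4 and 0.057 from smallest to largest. 0.057, 0.4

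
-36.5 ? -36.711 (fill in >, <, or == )>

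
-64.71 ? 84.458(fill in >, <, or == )<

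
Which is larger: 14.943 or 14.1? 14.943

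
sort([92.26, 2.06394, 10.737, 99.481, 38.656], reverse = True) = [99.481, 92.26, 38.656, 10.737, 2.06394]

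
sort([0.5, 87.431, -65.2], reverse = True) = [87.431, 0.5, -65.2]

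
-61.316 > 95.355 False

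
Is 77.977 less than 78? Yes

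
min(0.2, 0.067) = 0.067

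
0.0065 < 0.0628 True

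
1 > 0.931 True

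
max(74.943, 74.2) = 74.943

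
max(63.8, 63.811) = 63.811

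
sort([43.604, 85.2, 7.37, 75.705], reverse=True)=[85.2, 75.705, 43.604, 7.37]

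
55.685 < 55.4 False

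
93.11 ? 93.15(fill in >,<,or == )<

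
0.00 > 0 False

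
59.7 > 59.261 True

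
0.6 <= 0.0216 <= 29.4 False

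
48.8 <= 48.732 False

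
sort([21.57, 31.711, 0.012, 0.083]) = [0.012, 0.083, 21.57, 31.711]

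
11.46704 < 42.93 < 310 True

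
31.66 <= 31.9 True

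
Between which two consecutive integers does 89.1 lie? 89 and 90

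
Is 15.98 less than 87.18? Yes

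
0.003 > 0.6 False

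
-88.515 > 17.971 False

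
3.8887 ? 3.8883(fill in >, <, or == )>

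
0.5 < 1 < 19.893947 True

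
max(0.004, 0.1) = 0.1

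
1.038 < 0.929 False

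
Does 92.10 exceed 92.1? No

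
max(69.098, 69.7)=69.7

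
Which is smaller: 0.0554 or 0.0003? 0.0003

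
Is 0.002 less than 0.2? Yes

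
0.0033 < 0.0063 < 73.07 True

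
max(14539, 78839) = 78839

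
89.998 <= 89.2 False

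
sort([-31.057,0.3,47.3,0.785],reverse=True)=[47.3,0.785,0.3,-31.057]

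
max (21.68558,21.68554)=21.68558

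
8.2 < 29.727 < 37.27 True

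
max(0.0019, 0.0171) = 0.0171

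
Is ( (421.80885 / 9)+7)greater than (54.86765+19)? No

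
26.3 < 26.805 True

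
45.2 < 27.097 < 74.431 False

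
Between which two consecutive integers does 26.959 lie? 26 and 27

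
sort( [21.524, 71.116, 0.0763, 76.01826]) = [0.0763, 21.524, 71.116, 76.01826]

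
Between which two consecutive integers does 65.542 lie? 65 and 66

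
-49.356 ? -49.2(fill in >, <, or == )<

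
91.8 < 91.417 False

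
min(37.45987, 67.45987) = 37.45987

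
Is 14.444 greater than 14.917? No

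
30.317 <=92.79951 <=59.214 False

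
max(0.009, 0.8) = 0.8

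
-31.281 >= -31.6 True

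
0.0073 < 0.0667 True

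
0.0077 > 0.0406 False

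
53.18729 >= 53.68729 False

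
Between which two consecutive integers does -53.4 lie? -54 and -53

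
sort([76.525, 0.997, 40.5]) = [0.997, 40.5, 76.525]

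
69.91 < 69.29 False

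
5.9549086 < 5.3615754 False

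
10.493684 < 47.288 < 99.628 True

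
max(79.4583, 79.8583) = 79.8583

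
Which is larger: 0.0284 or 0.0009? 0.0284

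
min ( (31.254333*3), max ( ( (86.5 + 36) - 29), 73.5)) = 93.5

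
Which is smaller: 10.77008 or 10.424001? 10.424001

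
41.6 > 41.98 False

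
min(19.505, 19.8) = 19.505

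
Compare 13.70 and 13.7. They are equal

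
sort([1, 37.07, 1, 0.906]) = [0.906, 1, 1, 37.07]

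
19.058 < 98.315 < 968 True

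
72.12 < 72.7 True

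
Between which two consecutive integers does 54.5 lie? 54 and 55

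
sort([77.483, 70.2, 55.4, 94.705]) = [55.4, 70.2, 77.483, 94.705]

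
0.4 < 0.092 False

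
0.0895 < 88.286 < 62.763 False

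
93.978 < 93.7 False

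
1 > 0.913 True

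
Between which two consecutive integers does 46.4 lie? 46 and 47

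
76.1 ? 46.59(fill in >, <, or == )>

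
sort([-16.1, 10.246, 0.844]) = [-16.1, 0.844, 10.246]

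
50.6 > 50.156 True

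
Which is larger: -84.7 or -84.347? -84.347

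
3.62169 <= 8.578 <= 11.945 True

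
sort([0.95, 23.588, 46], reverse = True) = [46, 23.588, 0.95]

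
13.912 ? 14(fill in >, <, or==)<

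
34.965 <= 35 True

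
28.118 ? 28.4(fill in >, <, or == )<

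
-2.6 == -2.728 False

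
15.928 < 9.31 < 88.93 False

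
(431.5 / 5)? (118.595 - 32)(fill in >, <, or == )<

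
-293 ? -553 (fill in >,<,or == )>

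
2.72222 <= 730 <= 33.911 False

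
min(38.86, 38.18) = 38.18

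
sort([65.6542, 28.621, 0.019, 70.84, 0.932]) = [0.019, 0.932, 28.621, 65.6542, 70.84]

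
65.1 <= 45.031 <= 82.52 False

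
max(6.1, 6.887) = 6.887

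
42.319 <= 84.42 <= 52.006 False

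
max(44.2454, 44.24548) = 44.24548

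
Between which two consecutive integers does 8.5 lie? 8 and 9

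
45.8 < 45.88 True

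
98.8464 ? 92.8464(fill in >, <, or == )>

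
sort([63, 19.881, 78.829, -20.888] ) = [-20.888, 19.881, 63, 78.829]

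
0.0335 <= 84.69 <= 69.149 False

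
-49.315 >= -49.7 True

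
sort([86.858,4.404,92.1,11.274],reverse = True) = [92.1,86.858,11.274,4.404]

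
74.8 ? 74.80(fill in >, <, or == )==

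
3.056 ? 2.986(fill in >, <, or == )>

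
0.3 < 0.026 False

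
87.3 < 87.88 True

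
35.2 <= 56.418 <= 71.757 True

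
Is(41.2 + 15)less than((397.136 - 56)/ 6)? Yes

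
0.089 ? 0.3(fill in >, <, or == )<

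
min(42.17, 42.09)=42.09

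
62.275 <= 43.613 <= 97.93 False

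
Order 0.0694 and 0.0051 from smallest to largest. 0.0051, 0.0694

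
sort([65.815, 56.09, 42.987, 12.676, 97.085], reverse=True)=[97.085, 65.815, 56.09, 42.987, 12.676]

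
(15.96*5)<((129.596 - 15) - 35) False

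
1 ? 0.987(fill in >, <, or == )>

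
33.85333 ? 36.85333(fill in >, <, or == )<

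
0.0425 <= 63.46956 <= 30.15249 False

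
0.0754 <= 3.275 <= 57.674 True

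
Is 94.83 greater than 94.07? Yes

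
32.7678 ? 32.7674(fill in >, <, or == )>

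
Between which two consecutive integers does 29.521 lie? 29 and 30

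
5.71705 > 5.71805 False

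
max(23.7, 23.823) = 23.823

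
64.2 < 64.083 False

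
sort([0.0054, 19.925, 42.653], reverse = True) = [42.653, 19.925, 0.0054]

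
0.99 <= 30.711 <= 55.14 True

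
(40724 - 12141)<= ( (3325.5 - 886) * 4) False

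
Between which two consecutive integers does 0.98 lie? 0 and 1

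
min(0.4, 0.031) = 0.031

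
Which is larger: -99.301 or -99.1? -99.1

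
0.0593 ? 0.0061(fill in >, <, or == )>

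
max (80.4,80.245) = 80.4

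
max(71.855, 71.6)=71.855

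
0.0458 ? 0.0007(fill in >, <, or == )>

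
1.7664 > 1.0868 True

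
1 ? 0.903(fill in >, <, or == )>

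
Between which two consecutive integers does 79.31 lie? 79 and 80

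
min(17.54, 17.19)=17.19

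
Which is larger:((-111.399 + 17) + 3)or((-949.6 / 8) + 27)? ((-111.399 + 17) + 3)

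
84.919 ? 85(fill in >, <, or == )<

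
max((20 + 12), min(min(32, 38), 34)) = 32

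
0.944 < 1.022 True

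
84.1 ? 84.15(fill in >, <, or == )<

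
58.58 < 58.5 False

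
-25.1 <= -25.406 False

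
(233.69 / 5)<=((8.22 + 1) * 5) False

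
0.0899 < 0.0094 False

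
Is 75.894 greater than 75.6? Yes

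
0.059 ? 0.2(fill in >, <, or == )<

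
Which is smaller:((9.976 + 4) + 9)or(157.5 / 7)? (157.5 / 7)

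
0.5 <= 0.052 False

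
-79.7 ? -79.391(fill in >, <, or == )<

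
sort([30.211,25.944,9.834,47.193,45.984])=[9.834,25.944,30.211,45.984,47.193]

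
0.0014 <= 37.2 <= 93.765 True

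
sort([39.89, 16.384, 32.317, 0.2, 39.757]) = [0.2, 16.384, 32.317, 39.757, 39.89]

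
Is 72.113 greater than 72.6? No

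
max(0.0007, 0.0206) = 0.0206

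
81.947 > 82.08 False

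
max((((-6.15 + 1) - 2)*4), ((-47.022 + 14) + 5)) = -28.022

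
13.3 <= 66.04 True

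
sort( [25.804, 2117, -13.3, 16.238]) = [-13.3, 16.238, 25.804, 2117]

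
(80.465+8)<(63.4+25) False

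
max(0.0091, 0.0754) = 0.0754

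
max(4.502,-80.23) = 4.502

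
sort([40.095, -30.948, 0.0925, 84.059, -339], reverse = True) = [84.059, 40.095, 0.0925, -30.948, -339]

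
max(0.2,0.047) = 0.2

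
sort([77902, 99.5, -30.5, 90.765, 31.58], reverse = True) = [77902, 99.5, 90.765, 31.58, -30.5]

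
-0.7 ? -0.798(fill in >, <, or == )>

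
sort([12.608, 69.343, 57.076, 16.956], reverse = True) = [69.343, 57.076, 16.956, 12.608]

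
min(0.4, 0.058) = 0.058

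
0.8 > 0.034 True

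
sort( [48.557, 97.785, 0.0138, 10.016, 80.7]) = [0.0138, 10.016, 48.557, 80.7, 97.785]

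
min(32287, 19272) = 19272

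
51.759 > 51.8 False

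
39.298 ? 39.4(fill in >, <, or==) <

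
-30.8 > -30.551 False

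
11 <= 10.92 False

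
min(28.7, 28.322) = 28.322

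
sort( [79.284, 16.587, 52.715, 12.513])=[12.513, 16.587, 52.715, 79.284]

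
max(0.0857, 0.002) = 0.0857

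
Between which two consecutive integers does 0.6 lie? 0 and 1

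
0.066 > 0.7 False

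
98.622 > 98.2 True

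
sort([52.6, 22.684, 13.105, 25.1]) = [13.105, 22.684, 25.1, 52.6]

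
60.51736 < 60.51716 False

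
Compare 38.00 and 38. They are equal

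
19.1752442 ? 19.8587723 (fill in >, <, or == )<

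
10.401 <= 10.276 False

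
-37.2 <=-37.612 False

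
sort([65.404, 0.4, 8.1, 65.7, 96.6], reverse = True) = [96.6, 65.7, 65.404, 8.1, 0.4]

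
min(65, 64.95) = 64.95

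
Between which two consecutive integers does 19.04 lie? 19 and 20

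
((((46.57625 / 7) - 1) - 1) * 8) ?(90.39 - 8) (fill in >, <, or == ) <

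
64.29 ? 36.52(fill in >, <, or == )>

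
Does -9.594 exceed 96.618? No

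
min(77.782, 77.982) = 77.782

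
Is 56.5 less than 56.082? No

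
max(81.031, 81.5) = 81.5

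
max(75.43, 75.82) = 75.82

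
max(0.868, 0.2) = 0.868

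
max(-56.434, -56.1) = -56.1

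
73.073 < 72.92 False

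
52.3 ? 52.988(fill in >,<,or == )<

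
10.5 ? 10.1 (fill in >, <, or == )>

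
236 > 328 False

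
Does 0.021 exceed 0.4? No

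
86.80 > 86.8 False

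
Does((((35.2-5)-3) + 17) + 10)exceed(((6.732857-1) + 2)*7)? Yes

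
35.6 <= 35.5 False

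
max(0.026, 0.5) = 0.5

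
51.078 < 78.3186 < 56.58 False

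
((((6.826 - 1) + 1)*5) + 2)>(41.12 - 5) True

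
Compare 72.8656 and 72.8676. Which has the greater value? 72.8676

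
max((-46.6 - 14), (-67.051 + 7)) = -60.051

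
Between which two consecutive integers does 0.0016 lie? 0 and 1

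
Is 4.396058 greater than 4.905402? No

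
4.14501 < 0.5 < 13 False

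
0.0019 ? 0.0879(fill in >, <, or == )<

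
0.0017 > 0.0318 False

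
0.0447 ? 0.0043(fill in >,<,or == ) >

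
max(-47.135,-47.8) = -47.135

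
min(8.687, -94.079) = -94.079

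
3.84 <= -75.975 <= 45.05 False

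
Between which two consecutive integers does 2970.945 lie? 2970 and 2971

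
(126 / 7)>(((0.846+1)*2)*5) False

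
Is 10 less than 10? No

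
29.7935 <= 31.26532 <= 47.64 True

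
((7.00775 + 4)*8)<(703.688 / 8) False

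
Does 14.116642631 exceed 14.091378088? Yes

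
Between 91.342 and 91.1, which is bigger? 91.342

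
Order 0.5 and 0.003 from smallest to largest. 0.003, 0.5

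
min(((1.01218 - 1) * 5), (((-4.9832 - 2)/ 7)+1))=0.0024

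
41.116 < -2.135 False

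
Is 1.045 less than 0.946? No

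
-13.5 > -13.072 False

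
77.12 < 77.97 True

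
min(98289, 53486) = 53486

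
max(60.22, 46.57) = 60.22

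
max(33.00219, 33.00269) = 33.00269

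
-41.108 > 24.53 False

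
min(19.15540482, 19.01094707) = 19.01094707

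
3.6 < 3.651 True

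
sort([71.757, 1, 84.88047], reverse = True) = [84.88047, 71.757, 1]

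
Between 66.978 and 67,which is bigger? 67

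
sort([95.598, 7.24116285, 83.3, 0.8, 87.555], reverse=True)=[95.598, 87.555, 83.3, 7.24116285, 0.8]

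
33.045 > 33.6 False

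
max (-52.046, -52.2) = -52.046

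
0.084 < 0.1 True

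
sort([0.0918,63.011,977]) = [0.0918,63.011,977]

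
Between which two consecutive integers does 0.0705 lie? 0 and 1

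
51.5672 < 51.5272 False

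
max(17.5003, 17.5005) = 17.5005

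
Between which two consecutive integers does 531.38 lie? 531 and 532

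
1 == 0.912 False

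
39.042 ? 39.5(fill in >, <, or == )<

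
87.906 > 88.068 False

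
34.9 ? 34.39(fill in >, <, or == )>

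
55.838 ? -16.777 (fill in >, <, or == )>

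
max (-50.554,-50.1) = -50.1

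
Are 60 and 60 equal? Yes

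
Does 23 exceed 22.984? Yes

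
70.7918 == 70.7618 False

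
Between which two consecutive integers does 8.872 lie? 8 and 9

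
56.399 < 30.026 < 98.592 False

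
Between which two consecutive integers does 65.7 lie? 65 and 66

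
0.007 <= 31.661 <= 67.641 True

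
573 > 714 False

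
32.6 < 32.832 True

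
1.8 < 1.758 False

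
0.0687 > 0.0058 True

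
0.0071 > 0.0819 False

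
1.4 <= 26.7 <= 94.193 True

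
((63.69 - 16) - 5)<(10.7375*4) True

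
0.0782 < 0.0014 False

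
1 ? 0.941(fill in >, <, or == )>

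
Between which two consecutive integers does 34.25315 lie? 34 and 35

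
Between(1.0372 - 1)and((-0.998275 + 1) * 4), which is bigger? (1.0372 - 1)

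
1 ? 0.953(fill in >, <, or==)>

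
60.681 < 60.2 False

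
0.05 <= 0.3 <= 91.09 True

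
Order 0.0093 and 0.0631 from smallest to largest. 0.0093, 0.0631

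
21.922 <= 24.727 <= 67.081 True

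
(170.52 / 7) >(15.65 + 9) False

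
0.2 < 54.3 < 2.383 False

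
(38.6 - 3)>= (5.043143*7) True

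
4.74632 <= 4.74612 False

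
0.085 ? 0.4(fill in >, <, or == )<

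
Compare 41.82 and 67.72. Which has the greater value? 67.72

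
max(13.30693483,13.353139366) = 13.353139366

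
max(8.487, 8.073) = 8.487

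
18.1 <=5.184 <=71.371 False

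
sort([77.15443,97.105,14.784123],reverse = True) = [97.105,77.15443,14.784123]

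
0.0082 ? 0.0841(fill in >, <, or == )<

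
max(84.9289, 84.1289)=84.9289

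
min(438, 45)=45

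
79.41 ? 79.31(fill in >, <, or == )>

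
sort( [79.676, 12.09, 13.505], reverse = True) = [79.676, 13.505, 12.09]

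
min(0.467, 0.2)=0.2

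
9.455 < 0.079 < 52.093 False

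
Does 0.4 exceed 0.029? Yes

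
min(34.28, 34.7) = 34.28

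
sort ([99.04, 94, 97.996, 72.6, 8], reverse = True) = [99.04, 97.996, 94, 72.6, 8]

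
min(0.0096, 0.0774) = 0.0096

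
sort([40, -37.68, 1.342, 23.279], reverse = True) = [40, 23.279, 1.342, -37.68]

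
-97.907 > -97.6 False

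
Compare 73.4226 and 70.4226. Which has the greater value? 73.4226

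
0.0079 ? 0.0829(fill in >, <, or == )<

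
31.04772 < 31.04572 False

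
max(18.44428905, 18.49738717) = 18.49738717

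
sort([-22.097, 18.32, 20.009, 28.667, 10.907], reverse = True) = [28.667, 20.009, 18.32, 10.907, -22.097]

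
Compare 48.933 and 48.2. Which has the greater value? 48.933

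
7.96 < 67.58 True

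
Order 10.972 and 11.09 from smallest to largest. 10.972, 11.09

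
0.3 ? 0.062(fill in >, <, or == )>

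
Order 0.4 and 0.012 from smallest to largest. 0.012, 0.4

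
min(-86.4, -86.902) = -86.902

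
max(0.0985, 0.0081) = 0.0985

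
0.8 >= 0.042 True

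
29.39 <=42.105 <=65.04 True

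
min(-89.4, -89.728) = -89.728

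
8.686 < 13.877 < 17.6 True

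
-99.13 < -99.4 False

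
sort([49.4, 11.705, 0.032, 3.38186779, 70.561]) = [0.032, 3.38186779, 11.705, 49.4, 70.561]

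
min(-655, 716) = -655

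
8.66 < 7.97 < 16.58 False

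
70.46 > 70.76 False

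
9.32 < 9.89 True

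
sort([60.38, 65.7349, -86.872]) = [-86.872, 60.38, 65.7349]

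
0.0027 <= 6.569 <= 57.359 True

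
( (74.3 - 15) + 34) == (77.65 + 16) False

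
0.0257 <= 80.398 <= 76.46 False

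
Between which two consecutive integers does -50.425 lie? -51 and -50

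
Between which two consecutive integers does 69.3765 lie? 69 and 70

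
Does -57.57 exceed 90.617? No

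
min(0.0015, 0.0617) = 0.0015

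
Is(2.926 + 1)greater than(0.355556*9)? Yes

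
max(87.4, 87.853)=87.853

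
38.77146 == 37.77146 False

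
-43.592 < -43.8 False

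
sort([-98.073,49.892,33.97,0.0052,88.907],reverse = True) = [88.907,49.892,33.97,0.0052,-98.073]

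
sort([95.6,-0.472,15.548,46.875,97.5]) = [-0.472,15.548,46.875,95.6,97.5]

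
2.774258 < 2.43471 False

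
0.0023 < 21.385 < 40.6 True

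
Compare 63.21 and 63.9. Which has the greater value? 63.9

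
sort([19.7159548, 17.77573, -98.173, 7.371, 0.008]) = [-98.173, 0.008, 7.371, 17.77573, 19.7159548]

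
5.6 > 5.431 True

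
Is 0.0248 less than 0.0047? No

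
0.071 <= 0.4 True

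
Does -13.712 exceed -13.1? No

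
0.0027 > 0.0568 False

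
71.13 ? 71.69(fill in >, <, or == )<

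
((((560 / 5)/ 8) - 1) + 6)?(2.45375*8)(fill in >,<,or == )<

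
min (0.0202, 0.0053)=0.0053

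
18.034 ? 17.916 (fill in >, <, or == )>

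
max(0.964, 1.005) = 1.005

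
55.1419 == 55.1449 False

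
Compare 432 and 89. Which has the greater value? 432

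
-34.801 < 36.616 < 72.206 True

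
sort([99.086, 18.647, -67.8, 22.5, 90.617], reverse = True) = [99.086, 90.617, 22.5, 18.647, -67.8]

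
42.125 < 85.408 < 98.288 True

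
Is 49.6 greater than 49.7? No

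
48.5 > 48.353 True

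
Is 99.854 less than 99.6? No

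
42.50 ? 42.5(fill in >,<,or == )==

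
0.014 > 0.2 False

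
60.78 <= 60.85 True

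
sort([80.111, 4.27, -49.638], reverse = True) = [80.111, 4.27, -49.638]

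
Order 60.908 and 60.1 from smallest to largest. 60.1, 60.908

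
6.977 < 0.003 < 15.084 False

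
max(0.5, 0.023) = 0.5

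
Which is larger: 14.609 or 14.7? 14.7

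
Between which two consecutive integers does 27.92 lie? 27 and 28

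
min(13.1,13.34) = 13.1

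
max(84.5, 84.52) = 84.52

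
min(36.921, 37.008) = 36.921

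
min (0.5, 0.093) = 0.093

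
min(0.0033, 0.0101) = 0.0033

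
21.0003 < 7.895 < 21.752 False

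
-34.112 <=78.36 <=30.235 False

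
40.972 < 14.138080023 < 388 False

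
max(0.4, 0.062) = 0.4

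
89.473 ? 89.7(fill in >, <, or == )<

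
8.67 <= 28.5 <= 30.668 True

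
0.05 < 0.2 True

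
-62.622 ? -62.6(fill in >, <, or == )<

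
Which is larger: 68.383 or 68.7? 68.7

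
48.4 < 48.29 False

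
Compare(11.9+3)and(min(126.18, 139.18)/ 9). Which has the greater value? (11.9+3)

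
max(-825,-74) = -74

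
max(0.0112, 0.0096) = 0.0112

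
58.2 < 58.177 False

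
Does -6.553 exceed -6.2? No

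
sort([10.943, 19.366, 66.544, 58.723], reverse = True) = [66.544, 58.723, 19.366, 10.943]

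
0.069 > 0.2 False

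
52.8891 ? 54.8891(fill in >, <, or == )<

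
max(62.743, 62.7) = 62.743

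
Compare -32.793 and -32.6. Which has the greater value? -32.6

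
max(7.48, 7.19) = 7.48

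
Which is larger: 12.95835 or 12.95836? 12.95836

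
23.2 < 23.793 True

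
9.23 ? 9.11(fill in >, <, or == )>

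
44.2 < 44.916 True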